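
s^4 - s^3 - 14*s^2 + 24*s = s*(s - 3)*(s - 2)*(s + 4)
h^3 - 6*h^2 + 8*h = h*(h - 4)*(h - 2)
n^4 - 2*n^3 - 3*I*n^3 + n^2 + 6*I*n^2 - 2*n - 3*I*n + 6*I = (n - 2)*(n - 3*I)*(n - I)*(n + I)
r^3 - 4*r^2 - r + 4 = (r - 4)*(r - 1)*(r + 1)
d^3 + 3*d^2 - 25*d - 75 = (d - 5)*(d + 3)*(d + 5)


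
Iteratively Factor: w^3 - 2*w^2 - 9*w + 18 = (w - 3)*(w^2 + w - 6) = (w - 3)*(w - 2)*(w + 3)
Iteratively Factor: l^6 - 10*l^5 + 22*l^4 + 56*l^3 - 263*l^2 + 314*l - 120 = (l - 1)*(l^5 - 9*l^4 + 13*l^3 + 69*l^2 - 194*l + 120) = (l - 1)^2*(l^4 - 8*l^3 + 5*l^2 + 74*l - 120) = (l - 2)*(l - 1)^2*(l^3 - 6*l^2 - 7*l + 60) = (l - 2)*(l - 1)^2*(l + 3)*(l^2 - 9*l + 20) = (l - 5)*(l - 2)*(l - 1)^2*(l + 3)*(l - 4)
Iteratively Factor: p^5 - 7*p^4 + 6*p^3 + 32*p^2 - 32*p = (p - 1)*(p^4 - 6*p^3 + 32*p) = (p - 1)*(p + 2)*(p^3 - 8*p^2 + 16*p) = p*(p - 1)*(p + 2)*(p^2 - 8*p + 16) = p*(p - 4)*(p - 1)*(p + 2)*(p - 4)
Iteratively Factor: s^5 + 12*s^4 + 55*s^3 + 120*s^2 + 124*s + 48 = (s + 3)*(s^4 + 9*s^3 + 28*s^2 + 36*s + 16) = (s + 3)*(s + 4)*(s^3 + 5*s^2 + 8*s + 4) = (s + 2)*(s + 3)*(s + 4)*(s^2 + 3*s + 2) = (s + 1)*(s + 2)*(s + 3)*(s + 4)*(s + 2)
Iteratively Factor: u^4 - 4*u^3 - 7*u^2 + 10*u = (u + 2)*(u^3 - 6*u^2 + 5*u) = (u - 1)*(u + 2)*(u^2 - 5*u) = u*(u - 1)*(u + 2)*(u - 5)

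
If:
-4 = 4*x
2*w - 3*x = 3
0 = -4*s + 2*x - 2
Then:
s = -1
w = 0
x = -1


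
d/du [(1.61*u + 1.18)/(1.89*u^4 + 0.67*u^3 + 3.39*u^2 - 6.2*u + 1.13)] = (-9.1287*u^4 - 11.0782*u^3 - 7.8297*u^2 - 8.0004*u + 9.1353)/(3.5721*u^8 + 2.5326*u^7 + 13.2631*u^6 - 18.8934*u^5 + 7.4555*u^4 - 40.5218*u^3 + 46.1014*u^2 - 14.012*u + 1.2769)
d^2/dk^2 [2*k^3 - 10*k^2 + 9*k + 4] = 12*k - 20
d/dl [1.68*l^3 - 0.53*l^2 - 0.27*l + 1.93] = 5.04*l^2 - 1.06*l - 0.27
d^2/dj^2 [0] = 0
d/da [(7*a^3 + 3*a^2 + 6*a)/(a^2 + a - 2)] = (7*a^4 + 14*a^3 - 45*a^2 - 12*a - 12)/(a^4 + 2*a^3 - 3*a^2 - 4*a + 4)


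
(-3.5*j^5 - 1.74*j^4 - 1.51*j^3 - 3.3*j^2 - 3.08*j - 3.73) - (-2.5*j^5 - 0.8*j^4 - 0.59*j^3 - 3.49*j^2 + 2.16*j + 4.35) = -1.0*j^5 - 0.94*j^4 - 0.92*j^3 + 0.19*j^2 - 5.24*j - 8.08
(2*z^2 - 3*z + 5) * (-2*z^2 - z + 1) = -4*z^4 + 4*z^3 - 5*z^2 - 8*z + 5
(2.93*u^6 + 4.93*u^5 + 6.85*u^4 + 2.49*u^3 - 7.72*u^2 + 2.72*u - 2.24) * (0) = 0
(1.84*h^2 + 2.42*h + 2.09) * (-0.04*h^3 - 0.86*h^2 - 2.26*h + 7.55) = -0.0736*h^5 - 1.6792*h^4 - 6.3232*h^3 + 6.6254*h^2 + 13.5476*h + 15.7795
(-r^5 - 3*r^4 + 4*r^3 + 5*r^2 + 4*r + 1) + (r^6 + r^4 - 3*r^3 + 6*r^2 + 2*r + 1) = r^6 - r^5 - 2*r^4 + r^3 + 11*r^2 + 6*r + 2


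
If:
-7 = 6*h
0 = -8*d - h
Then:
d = 7/48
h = -7/6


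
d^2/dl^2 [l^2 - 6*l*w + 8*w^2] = 2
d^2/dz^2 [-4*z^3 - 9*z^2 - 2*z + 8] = -24*z - 18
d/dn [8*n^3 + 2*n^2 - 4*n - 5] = 24*n^2 + 4*n - 4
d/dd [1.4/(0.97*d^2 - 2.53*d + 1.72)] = (3.542 - 2.716*d)/(0.97*d^2 - 2.53*d + 1.72)^2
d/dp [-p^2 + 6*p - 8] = 6 - 2*p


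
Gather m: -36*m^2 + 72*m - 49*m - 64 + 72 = -36*m^2 + 23*m + 8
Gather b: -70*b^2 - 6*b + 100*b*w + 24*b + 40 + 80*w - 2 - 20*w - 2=-70*b^2 + b*(100*w + 18) + 60*w + 36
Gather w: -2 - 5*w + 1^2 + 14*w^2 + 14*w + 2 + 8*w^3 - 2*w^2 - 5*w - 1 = 8*w^3 + 12*w^2 + 4*w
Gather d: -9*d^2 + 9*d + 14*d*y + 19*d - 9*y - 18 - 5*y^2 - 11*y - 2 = -9*d^2 + d*(14*y + 28) - 5*y^2 - 20*y - 20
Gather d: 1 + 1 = 2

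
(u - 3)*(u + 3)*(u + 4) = u^3 + 4*u^2 - 9*u - 36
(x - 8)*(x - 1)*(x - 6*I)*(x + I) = x^4 - 9*x^3 - 5*I*x^3 + 14*x^2 + 45*I*x^2 - 54*x - 40*I*x + 48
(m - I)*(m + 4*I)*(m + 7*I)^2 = m^4 + 17*I*m^3 - 87*m^2 - 91*I*m - 196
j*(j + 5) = j^2 + 5*j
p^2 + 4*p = p*(p + 4)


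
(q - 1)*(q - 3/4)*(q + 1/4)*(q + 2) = q^4 + q^3/2 - 43*q^2/16 + 13*q/16 + 3/8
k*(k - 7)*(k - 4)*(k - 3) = k^4 - 14*k^3 + 61*k^2 - 84*k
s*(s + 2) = s^2 + 2*s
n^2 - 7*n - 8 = (n - 8)*(n + 1)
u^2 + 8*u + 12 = (u + 2)*(u + 6)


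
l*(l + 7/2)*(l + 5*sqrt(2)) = l^3 + 7*l^2/2 + 5*sqrt(2)*l^2 + 35*sqrt(2)*l/2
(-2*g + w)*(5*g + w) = -10*g^2 + 3*g*w + w^2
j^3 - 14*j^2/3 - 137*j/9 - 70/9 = (j - 7)*(j + 2/3)*(j + 5/3)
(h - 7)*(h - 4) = h^2 - 11*h + 28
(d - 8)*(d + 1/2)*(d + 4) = d^3 - 7*d^2/2 - 34*d - 16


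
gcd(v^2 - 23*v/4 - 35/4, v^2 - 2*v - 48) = 1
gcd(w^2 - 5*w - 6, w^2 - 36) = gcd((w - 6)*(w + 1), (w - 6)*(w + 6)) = w - 6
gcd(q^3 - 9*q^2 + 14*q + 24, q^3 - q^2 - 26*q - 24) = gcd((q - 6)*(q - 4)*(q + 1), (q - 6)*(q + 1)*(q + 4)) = q^2 - 5*q - 6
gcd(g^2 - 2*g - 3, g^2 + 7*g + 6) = g + 1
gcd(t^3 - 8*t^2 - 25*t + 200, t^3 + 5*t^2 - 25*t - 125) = t^2 - 25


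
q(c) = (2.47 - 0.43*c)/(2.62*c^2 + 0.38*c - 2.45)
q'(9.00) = -0.00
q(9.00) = -0.01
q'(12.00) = 0.00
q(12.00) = -0.01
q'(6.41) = -0.00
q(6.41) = -0.00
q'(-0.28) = 0.69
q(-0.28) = -1.10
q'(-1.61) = 1.72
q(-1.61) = 0.85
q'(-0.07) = 0.17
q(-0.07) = -1.01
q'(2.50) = -0.11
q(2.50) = 0.09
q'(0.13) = -0.28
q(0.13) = -1.02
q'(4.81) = -0.01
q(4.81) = 0.01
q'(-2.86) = 0.14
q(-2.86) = 0.21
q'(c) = (2.47 - 0.43*c)*(-5.24*c - 0.38)/(2.62*c^2 + 0.38*c - 2.45)^2 - 0.43/(2.62*c^2 + 0.38*c - 2.45) = (1.1266*c^2 - 12.9428*c + 0.1149)/(6.8644*c^4 + 1.9912*c^3 - 12.6936*c^2 - 1.862*c + 6.0025)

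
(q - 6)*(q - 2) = q^2 - 8*q + 12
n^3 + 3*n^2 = n^2*(n + 3)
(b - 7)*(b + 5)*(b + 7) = b^3 + 5*b^2 - 49*b - 245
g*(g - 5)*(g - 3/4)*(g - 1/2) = g^4 - 25*g^3/4 + 53*g^2/8 - 15*g/8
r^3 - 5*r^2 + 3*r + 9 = (r - 3)^2*(r + 1)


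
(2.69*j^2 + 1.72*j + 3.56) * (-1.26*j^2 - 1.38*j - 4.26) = -3.3894*j^4 - 5.8794*j^3 - 18.3186*j^2 - 12.24*j - 15.1656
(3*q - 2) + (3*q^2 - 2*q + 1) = 3*q^2 + q - 1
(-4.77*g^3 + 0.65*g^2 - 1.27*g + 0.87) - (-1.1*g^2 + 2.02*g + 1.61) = -4.77*g^3 + 1.75*g^2 - 3.29*g - 0.74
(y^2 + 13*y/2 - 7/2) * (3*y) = 3*y^3 + 39*y^2/2 - 21*y/2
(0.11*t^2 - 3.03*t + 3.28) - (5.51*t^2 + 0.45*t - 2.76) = -5.4*t^2 - 3.48*t + 6.04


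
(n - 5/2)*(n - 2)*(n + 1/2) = n^3 - 4*n^2 + 11*n/4 + 5/2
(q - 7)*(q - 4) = q^2 - 11*q + 28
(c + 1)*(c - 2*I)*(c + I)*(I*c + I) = I*c^4 + c^3 + 2*I*c^3 + 2*c^2 + 3*I*c^2 + c + 4*I*c + 2*I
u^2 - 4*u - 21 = (u - 7)*(u + 3)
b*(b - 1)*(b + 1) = b^3 - b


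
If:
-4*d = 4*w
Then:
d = -w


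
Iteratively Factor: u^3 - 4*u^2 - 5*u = (u + 1)*(u^2 - 5*u) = u*(u + 1)*(u - 5)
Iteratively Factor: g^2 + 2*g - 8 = (g - 2)*(g + 4)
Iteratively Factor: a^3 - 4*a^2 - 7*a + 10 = (a - 1)*(a^2 - 3*a - 10) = (a - 1)*(a + 2)*(a - 5)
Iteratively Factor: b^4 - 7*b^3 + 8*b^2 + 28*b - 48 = (b - 2)*(b^3 - 5*b^2 - 2*b + 24) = (b - 2)*(b + 2)*(b^2 - 7*b + 12) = (b - 3)*(b - 2)*(b + 2)*(b - 4)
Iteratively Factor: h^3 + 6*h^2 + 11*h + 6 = (h + 3)*(h^2 + 3*h + 2) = (h + 1)*(h + 3)*(h + 2)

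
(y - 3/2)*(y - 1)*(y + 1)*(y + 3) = y^4 + 3*y^3/2 - 11*y^2/2 - 3*y/2 + 9/2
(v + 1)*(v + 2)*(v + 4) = v^3 + 7*v^2 + 14*v + 8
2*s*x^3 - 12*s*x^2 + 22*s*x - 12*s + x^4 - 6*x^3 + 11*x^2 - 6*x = (2*s + x)*(x - 3)*(x - 2)*(x - 1)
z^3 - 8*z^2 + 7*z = z*(z - 7)*(z - 1)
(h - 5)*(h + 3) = h^2 - 2*h - 15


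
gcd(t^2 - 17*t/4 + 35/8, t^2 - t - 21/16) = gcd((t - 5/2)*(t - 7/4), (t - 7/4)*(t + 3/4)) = t - 7/4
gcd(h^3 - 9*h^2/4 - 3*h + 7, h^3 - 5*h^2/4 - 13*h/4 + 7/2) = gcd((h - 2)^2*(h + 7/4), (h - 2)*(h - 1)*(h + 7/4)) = h^2 - h/4 - 7/2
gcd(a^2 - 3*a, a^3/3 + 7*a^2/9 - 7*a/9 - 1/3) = 1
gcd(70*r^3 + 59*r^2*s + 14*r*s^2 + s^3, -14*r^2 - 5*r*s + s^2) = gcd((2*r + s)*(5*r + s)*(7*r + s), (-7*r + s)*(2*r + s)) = 2*r + s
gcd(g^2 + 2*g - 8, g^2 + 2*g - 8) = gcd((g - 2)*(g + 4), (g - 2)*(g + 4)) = g^2 + 2*g - 8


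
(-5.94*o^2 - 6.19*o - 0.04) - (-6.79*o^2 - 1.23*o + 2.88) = 0.85*o^2 - 4.96*o - 2.92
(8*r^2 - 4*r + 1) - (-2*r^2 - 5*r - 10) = 10*r^2 + r + 11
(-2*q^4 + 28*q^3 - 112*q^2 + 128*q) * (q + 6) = -2*q^5 + 16*q^4 + 56*q^3 - 544*q^2 + 768*q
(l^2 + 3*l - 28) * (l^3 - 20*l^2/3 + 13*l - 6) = l^5 - 11*l^4/3 - 35*l^3 + 659*l^2/3 - 382*l + 168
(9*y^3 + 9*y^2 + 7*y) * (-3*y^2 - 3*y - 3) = -27*y^5 - 54*y^4 - 75*y^3 - 48*y^2 - 21*y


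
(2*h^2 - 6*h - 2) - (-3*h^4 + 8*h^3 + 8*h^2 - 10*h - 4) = 3*h^4 - 8*h^3 - 6*h^2 + 4*h + 2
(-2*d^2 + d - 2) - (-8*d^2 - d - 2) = 6*d^2 + 2*d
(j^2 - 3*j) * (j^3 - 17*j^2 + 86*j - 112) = j^5 - 20*j^4 + 137*j^3 - 370*j^2 + 336*j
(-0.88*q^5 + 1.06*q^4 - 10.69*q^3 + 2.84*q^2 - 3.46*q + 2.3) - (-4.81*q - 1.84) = -0.88*q^5 + 1.06*q^4 - 10.69*q^3 + 2.84*q^2 + 1.35*q + 4.14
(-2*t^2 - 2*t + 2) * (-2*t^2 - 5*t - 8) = 4*t^4 + 14*t^3 + 22*t^2 + 6*t - 16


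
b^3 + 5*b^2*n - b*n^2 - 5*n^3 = (b - n)*(b + n)*(b + 5*n)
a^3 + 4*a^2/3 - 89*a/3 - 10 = (a - 5)*(a + 1/3)*(a + 6)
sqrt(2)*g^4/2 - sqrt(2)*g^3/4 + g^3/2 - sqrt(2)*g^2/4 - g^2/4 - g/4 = g*(g - 1)*(g + 1/2)*(sqrt(2)*g/2 + 1/2)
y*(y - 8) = y^2 - 8*y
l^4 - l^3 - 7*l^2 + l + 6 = (l - 3)*(l - 1)*(l + 1)*(l + 2)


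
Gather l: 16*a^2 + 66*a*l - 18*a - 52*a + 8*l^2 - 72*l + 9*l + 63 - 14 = 16*a^2 - 70*a + 8*l^2 + l*(66*a - 63) + 49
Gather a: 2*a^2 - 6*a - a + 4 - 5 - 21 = 2*a^2 - 7*a - 22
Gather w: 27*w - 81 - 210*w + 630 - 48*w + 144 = 693 - 231*w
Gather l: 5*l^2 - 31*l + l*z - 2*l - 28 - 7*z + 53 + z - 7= 5*l^2 + l*(z - 33) - 6*z + 18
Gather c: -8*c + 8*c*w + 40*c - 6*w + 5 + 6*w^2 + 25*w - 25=c*(8*w + 32) + 6*w^2 + 19*w - 20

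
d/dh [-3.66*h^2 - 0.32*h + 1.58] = -7.32*h - 0.32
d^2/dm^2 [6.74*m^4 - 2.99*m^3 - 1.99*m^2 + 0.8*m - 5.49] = 80.88*m^2 - 17.94*m - 3.98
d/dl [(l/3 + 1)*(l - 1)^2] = (l - 1)*(3*l + 5)/3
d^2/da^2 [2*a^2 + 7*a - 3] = 4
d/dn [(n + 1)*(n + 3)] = 2*n + 4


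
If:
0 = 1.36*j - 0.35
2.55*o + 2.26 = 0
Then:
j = 0.26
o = -0.89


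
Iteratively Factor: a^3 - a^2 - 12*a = (a + 3)*(a^2 - 4*a) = a*(a + 3)*(a - 4)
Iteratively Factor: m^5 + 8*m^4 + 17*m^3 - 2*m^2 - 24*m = (m - 1)*(m^4 + 9*m^3 + 26*m^2 + 24*m) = m*(m - 1)*(m^3 + 9*m^2 + 26*m + 24) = m*(m - 1)*(m + 3)*(m^2 + 6*m + 8) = m*(m - 1)*(m + 3)*(m + 4)*(m + 2)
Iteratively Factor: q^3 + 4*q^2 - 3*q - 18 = (q - 2)*(q^2 + 6*q + 9) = (q - 2)*(q + 3)*(q + 3)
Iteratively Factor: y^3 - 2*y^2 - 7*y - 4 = (y - 4)*(y^2 + 2*y + 1) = (y - 4)*(y + 1)*(y + 1)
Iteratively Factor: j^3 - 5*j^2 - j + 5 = (j - 1)*(j^2 - 4*j - 5) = (j - 5)*(j - 1)*(j + 1)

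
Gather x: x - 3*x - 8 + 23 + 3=18 - 2*x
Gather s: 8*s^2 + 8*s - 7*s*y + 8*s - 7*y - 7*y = 8*s^2 + s*(16 - 7*y) - 14*y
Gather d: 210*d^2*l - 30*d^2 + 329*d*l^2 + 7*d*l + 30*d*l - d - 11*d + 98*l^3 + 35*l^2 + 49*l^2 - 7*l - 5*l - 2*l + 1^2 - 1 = d^2*(210*l - 30) + d*(329*l^2 + 37*l - 12) + 98*l^3 + 84*l^2 - 14*l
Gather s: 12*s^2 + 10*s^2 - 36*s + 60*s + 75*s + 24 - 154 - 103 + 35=22*s^2 + 99*s - 198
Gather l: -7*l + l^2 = l^2 - 7*l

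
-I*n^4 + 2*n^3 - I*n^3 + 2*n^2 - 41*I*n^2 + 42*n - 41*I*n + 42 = (n - 6*I)*(n + I)*(n + 7*I)*(-I*n - I)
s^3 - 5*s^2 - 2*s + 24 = (s - 4)*(s - 3)*(s + 2)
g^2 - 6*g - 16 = (g - 8)*(g + 2)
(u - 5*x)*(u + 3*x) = u^2 - 2*u*x - 15*x^2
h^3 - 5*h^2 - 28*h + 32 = (h - 8)*(h - 1)*(h + 4)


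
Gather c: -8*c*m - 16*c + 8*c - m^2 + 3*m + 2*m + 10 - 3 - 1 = c*(-8*m - 8) - m^2 + 5*m + 6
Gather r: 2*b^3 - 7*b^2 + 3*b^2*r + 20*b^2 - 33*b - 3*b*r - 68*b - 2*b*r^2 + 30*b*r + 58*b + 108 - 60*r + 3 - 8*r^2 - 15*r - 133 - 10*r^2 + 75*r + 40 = 2*b^3 + 13*b^2 - 43*b + r^2*(-2*b - 18) + r*(3*b^2 + 27*b) + 18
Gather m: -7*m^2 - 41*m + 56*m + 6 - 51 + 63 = -7*m^2 + 15*m + 18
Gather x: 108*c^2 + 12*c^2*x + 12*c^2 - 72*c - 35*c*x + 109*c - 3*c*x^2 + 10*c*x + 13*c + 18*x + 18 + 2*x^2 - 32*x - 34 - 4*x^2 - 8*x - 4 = 120*c^2 + 50*c + x^2*(-3*c - 2) + x*(12*c^2 - 25*c - 22) - 20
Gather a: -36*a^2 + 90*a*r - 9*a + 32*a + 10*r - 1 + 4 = -36*a^2 + a*(90*r + 23) + 10*r + 3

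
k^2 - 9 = (k - 3)*(k + 3)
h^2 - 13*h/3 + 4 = (h - 3)*(h - 4/3)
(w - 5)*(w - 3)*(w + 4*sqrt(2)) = w^3 - 8*w^2 + 4*sqrt(2)*w^2 - 32*sqrt(2)*w + 15*w + 60*sqrt(2)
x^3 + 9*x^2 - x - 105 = (x - 3)*(x + 5)*(x + 7)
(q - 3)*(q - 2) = q^2 - 5*q + 6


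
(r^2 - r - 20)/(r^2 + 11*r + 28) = (r - 5)/(r + 7)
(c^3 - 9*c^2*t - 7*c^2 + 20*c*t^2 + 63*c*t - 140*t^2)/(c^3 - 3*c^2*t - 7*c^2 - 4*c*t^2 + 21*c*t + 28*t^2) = (c - 5*t)/(c + t)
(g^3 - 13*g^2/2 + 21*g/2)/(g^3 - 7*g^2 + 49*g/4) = 2*(g - 3)/(2*g - 7)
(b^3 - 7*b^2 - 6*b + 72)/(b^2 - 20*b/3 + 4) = 3*(b^2 - b - 12)/(3*b - 2)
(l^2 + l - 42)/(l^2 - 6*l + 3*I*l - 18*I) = (l + 7)/(l + 3*I)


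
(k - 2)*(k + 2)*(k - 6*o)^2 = k^4 - 12*k^3*o + 36*k^2*o^2 - 4*k^2 + 48*k*o - 144*o^2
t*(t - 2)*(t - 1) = t^3 - 3*t^2 + 2*t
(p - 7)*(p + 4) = p^2 - 3*p - 28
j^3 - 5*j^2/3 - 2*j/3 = j*(j - 2)*(j + 1/3)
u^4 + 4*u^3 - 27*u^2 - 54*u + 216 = (u - 3)^2*(u + 4)*(u + 6)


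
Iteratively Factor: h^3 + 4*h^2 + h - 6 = (h + 3)*(h^2 + h - 2) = (h + 2)*(h + 3)*(h - 1)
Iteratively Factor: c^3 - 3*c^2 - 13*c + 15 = (c - 1)*(c^2 - 2*c - 15) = (c - 1)*(c + 3)*(c - 5)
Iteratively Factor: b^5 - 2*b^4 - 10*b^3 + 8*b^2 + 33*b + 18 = (b + 1)*(b^4 - 3*b^3 - 7*b^2 + 15*b + 18) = (b + 1)^2*(b^3 - 4*b^2 - 3*b + 18) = (b - 3)*(b + 1)^2*(b^2 - b - 6) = (b - 3)*(b + 1)^2*(b + 2)*(b - 3)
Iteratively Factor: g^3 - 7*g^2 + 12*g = (g)*(g^2 - 7*g + 12) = g*(g - 3)*(g - 4)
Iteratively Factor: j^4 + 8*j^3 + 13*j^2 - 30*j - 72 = (j + 4)*(j^3 + 4*j^2 - 3*j - 18) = (j + 3)*(j + 4)*(j^2 + j - 6) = (j - 2)*(j + 3)*(j + 4)*(j + 3)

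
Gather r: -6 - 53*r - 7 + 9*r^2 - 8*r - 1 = 9*r^2 - 61*r - 14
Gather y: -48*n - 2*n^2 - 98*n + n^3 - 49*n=n^3 - 2*n^2 - 195*n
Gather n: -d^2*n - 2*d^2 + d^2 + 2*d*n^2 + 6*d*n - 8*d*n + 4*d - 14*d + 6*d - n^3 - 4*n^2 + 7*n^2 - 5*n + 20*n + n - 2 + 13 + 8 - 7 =-d^2 - 4*d - n^3 + n^2*(2*d + 3) + n*(-d^2 - 2*d + 16) + 12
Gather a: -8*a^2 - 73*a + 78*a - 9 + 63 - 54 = -8*a^2 + 5*a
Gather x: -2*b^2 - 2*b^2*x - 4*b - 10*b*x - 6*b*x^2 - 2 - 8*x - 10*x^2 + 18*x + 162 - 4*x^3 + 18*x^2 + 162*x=-2*b^2 - 4*b - 4*x^3 + x^2*(8 - 6*b) + x*(-2*b^2 - 10*b + 172) + 160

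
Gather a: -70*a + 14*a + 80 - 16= 64 - 56*a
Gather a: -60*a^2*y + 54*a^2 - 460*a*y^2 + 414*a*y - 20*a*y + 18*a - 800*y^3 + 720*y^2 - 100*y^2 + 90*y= a^2*(54 - 60*y) + a*(-460*y^2 + 394*y + 18) - 800*y^3 + 620*y^2 + 90*y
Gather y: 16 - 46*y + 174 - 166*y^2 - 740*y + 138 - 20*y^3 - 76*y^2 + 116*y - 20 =-20*y^3 - 242*y^2 - 670*y + 308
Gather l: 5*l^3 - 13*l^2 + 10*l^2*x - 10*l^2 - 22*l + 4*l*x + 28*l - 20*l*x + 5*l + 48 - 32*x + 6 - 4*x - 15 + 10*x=5*l^3 + l^2*(10*x - 23) + l*(11 - 16*x) - 26*x + 39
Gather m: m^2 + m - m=m^2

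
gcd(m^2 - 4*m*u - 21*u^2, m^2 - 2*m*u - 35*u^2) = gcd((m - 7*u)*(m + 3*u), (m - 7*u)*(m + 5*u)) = -m + 7*u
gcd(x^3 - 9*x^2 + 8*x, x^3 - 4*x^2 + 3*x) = x^2 - x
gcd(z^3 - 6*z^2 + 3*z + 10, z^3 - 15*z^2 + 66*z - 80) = z^2 - 7*z + 10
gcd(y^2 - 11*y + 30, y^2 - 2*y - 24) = y - 6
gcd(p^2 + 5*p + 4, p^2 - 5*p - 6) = p + 1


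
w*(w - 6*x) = w^2 - 6*w*x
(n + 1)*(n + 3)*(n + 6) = n^3 + 10*n^2 + 27*n + 18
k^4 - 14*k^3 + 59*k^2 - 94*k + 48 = (k - 8)*(k - 3)*(k - 2)*(k - 1)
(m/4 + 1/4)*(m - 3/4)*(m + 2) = m^3/4 + 9*m^2/16 - m/16 - 3/8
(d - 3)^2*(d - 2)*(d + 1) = d^4 - 7*d^3 + 13*d^2 + 3*d - 18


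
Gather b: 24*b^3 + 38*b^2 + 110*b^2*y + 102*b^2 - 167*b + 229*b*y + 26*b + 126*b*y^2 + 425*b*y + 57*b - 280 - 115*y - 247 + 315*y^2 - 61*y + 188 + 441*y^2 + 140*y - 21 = 24*b^3 + b^2*(110*y + 140) + b*(126*y^2 + 654*y - 84) + 756*y^2 - 36*y - 360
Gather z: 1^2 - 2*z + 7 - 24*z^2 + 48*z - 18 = -24*z^2 + 46*z - 10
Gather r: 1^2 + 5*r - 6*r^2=-6*r^2 + 5*r + 1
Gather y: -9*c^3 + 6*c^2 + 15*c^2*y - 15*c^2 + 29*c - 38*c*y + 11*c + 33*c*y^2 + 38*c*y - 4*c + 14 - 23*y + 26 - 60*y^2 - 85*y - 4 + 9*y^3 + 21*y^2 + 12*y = -9*c^3 - 9*c^2 + 36*c + 9*y^3 + y^2*(33*c - 39) + y*(15*c^2 - 96) + 36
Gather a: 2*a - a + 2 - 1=a + 1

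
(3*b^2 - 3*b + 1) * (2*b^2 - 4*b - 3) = 6*b^4 - 18*b^3 + 5*b^2 + 5*b - 3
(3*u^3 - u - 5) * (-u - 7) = -3*u^4 - 21*u^3 + u^2 + 12*u + 35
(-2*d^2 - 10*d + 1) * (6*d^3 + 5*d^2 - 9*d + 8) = -12*d^5 - 70*d^4 - 26*d^3 + 79*d^2 - 89*d + 8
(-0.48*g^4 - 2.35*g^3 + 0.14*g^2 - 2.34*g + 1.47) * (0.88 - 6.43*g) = 3.0864*g^5 + 14.6881*g^4 - 2.9682*g^3 + 15.1694*g^2 - 11.5113*g + 1.2936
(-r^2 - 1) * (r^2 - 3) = -r^4 + 2*r^2 + 3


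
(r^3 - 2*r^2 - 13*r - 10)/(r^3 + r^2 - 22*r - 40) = (r + 1)/(r + 4)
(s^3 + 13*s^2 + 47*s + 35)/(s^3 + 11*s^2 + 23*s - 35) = (s + 1)/(s - 1)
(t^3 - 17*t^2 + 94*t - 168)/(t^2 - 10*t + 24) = t - 7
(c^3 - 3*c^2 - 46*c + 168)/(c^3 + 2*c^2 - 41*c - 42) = (c - 4)/(c + 1)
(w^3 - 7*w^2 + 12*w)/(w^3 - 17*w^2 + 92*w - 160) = w*(w - 3)/(w^2 - 13*w + 40)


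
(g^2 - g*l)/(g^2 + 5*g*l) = (g - l)/(g + 5*l)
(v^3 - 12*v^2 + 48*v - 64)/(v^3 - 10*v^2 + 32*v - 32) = (v - 4)/(v - 2)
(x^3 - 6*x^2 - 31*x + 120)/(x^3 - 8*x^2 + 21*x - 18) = (x^2 - 3*x - 40)/(x^2 - 5*x + 6)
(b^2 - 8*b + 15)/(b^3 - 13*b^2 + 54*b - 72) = (b - 5)/(b^2 - 10*b + 24)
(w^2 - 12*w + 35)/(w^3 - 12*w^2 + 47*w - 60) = (w - 7)/(w^2 - 7*w + 12)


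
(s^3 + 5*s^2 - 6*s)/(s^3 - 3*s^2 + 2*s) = (s + 6)/(s - 2)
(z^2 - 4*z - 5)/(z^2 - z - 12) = (-z^2 + 4*z + 5)/(-z^2 + z + 12)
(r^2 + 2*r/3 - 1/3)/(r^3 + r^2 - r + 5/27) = 9*(r + 1)/(9*r^2 + 12*r - 5)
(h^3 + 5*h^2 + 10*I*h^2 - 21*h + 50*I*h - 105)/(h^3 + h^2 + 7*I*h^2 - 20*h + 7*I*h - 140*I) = (h + 3*I)/(h - 4)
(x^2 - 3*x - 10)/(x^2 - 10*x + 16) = (x^2 - 3*x - 10)/(x^2 - 10*x + 16)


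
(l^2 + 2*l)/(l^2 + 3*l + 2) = l/(l + 1)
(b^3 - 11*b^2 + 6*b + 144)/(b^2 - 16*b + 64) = (b^2 - 3*b - 18)/(b - 8)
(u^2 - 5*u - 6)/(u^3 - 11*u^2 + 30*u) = (u + 1)/(u*(u - 5))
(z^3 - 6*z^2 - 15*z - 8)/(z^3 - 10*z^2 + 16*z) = (z^2 + 2*z + 1)/(z*(z - 2))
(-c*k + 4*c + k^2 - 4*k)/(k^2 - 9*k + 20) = (-c + k)/(k - 5)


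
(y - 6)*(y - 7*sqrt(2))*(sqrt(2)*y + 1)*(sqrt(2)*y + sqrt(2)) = 2*y^4 - 13*sqrt(2)*y^3 - 10*y^3 - 26*y^2 + 65*sqrt(2)*y^2 + 70*y + 78*sqrt(2)*y + 84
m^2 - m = m*(m - 1)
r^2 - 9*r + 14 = (r - 7)*(r - 2)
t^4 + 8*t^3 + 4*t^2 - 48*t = t*(t - 2)*(t + 4)*(t + 6)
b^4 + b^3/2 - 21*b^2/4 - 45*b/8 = b*(b - 5/2)*(b + 3/2)^2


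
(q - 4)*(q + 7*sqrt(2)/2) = q^2 - 4*q + 7*sqrt(2)*q/2 - 14*sqrt(2)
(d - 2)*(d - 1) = d^2 - 3*d + 2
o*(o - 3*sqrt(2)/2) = o^2 - 3*sqrt(2)*o/2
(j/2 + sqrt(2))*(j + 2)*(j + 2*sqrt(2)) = j^3/2 + j^2 + 2*sqrt(2)*j^2 + 4*j + 4*sqrt(2)*j + 8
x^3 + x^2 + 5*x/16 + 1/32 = (x + 1/4)^2*(x + 1/2)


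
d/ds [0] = 0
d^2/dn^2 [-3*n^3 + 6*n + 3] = -18*n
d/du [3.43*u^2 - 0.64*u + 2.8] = 6.86*u - 0.64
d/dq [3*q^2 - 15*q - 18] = 6*q - 15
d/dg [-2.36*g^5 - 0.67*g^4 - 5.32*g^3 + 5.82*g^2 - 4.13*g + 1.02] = -11.8*g^4 - 2.68*g^3 - 15.96*g^2 + 11.64*g - 4.13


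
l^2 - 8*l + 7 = (l - 7)*(l - 1)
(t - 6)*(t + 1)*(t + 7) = t^3 + 2*t^2 - 41*t - 42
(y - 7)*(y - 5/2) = y^2 - 19*y/2 + 35/2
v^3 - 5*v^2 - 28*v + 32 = (v - 8)*(v - 1)*(v + 4)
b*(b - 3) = b^2 - 3*b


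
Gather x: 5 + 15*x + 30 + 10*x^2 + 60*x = 10*x^2 + 75*x + 35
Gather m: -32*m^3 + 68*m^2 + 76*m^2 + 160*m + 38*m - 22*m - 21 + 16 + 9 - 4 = -32*m^3 + 144*m^2 + 176*m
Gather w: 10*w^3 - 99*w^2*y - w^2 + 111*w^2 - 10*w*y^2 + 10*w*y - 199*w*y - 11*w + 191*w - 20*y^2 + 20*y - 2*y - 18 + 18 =10*w^3 + w^2*(110 - 99*y) + w*(-10*y^2 - 189*y + 180) - 20*y^2 + 18*y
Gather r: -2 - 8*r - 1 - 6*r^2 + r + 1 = -6*r^2 - 7*r - 2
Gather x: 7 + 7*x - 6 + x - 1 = 8*x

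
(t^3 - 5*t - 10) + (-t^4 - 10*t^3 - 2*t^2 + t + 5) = -t^4 - 9*t^3 - 2*t^2 - 4*t - 5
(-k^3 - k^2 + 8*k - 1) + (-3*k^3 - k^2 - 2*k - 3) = -4*k^3 - 2*k^2 + 6*k - 4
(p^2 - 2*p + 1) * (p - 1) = p^3 - 3*p^2 + 3*p - 1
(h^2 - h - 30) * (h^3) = h^5 - h^4 - 30*h^3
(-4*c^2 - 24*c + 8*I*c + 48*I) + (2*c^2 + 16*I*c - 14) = -2*c^2 - 24*c + 24*I*c - 14 + 48*I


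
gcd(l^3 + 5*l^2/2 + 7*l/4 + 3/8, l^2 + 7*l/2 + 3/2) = l + 1/2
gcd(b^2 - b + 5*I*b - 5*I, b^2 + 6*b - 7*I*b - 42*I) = 1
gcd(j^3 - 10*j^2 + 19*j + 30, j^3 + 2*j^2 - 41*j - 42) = j^2 - 5*j - 6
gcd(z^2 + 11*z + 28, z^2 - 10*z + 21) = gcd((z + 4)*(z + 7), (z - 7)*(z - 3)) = 1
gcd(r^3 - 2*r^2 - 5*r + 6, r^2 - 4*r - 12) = r + 2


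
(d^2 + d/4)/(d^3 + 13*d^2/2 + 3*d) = (4*d + 1)/(2*(2*d^2 + 13*d + 6))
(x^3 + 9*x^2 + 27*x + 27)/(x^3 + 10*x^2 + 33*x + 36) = (x + 3)/(x + 4)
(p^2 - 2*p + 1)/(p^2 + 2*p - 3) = (p - 1)/(p + 3)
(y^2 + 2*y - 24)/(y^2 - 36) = (y - 4)/(y - 6)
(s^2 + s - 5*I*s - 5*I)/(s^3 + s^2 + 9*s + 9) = (s - 5*I)/(s^2 + 9)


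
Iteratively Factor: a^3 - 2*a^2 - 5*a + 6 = (a - 1)*(a^2 - a - 6) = (a - 3)*(a - 1)*(a + 2)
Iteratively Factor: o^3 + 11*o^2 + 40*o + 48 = (o + 3)*(o^2 + 8*o + 16) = (o + 3)*(o + 4)*(o + 4)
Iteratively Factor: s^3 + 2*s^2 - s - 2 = (s + 2)*(s^2 - 1) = (s - 1)*(s + 2)*(s + 1)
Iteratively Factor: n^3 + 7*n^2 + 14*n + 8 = (n + 2)*(n^2 + 5*n + 4) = (n + 1)*(n + 2)*(n + 4)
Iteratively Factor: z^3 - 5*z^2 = (z - 5)*(z^2) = z*(z - 5)*(z)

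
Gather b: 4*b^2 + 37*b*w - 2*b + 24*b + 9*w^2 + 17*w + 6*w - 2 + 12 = 4*b^2 + b*(37*w + 22) + 9*w^2 + 23*w + 10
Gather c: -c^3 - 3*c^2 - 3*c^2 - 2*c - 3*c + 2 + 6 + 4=-c^3 - 6*c^2 - 5*c + 12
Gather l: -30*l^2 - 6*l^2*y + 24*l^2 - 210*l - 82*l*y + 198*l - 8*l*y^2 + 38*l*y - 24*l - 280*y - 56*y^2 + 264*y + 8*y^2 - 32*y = l^2*(-6*y - 6) + l*(-8*y^2 - 44*y - 36) - 48*y^2 - 48*y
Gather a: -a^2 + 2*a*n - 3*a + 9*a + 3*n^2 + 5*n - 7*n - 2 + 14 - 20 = -a^2 + a*(2*n + 6) + 3*n^2 - 2*n - 8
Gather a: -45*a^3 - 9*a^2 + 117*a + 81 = -45*a^3 - 9*a^2 + 117*a + 81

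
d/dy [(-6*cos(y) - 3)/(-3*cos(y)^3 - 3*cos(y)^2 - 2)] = 3*(15*cos(y) + 15*cos(2*y)/2 + 3*cos(3*y) + 7/2)*sin(y)/(3*cos(y)^3 + 3*cos(y)^2 + 2)^2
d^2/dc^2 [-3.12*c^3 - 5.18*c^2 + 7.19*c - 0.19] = -18.72*c - 10.36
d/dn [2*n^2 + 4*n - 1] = 4*n + 4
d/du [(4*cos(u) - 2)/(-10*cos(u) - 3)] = 32*sin(u)/(10*cos(u) + 3)^2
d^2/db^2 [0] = 0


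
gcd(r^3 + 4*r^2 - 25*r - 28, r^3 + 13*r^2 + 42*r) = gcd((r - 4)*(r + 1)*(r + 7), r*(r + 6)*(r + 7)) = r + 7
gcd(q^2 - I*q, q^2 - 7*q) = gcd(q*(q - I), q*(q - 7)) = q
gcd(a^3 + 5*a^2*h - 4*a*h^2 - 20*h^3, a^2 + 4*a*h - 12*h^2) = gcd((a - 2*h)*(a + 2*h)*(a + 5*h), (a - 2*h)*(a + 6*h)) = a - 2*h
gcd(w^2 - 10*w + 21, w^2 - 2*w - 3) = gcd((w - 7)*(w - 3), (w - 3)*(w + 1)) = w - 3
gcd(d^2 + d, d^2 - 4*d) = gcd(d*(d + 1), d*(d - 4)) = d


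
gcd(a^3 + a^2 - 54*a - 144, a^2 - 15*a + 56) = a - 8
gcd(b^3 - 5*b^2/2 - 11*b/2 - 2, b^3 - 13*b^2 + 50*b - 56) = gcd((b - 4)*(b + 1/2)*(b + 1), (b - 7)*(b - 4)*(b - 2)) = b - 4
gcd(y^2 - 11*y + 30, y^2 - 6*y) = y - 6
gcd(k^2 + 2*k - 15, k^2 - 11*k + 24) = k - 3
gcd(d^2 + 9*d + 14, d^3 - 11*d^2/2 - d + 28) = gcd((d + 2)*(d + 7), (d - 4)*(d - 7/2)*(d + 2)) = d + 2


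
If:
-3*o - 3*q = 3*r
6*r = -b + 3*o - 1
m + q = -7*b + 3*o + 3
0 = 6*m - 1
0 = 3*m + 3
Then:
No Solution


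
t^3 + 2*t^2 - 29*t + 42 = (t - 3)*(t - 2)*(t + 7)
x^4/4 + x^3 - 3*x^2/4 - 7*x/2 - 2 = (x/4 + 1)*(x - 2)*(x + 1)^2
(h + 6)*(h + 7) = h^2 + 13*h + 42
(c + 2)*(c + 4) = c^2 + 6*c + 8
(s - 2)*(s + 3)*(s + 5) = s^3 + 6*s^2 - s - 30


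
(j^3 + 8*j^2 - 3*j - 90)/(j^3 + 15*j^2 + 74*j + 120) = (j - 3)/(j + 4)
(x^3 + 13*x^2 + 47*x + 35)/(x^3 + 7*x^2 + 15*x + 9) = (x^2 + 12*x + 35)/(x^2 + 6*x + 9)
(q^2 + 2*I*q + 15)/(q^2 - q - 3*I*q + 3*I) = (q + 5*I)/(q - 1)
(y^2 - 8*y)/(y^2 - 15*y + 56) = y/(y - 7)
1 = 1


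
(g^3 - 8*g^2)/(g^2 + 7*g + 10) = g^2*(g - 8)/(g^2 + 7*g + 10)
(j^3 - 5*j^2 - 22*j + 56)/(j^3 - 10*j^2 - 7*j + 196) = (j - 2)/(j - 7)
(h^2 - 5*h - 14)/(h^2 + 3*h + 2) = (h - 7)/(h + 1)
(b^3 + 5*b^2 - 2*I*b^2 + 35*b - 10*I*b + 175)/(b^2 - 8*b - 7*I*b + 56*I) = (b^2 + 5*b*(1 + I) + 25*I)/(b - 8)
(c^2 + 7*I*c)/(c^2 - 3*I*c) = (c + 7*I)/(c - 3*I)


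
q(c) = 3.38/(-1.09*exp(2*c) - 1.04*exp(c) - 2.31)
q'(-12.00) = 0.00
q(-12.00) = -1.46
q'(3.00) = 0.01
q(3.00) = -0.00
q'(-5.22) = 0.00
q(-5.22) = -1.46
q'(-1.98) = 0.10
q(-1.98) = -1.37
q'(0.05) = 0.56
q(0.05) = -0.73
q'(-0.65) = 0.39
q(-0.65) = -1.07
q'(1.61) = 0.17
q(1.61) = -0.10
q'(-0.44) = 0.45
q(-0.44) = -0.98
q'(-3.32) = 0.02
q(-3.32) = -1.44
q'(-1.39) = 0.19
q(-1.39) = -1.28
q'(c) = 3.38*(2.18*exp(2*c) + 1.04*exp(c))/(-1.09*exp(2*c) - 1.04*exp(c) - 2.31)^2 = (7.3684*exp(c) + 3.5152)*exp(c)/(1.09*exp(2*c) + 1.04*exp(c) + 2.31)^2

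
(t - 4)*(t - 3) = t^2 - 7*t + 12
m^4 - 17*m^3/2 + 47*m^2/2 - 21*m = m*(m - 7/2)*(m - 3)*(m - 2)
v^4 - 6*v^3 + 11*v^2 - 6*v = v*(v - 3)*(v - 2)*(v - 1)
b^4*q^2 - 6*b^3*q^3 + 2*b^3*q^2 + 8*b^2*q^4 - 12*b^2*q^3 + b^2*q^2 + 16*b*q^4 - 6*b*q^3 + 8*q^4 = (b - 4*q)*(b - 2*q)*(b*q + q)^2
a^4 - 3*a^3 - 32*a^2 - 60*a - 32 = (a - 8)*(a + 1)*(a + 2)^2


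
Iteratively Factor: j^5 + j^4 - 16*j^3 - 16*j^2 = (j - 4)*(j^4 + 5*j^3 + 4*j^2) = j*(j - 4)*(j^3 + 5*j^2 + 4*j) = j^2*(j - 4)*(j^2 + 5*j + 4) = j^2*(j - 4)*(j + 4)*(j + 1)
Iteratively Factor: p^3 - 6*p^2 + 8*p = (p - 2)*(p^2 - 4*p) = p*(p - 2)*(p - 4)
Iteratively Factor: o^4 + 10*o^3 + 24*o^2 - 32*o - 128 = (o - 2)*(o^3 + 12*o^2 + 48*o + 64) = (o - 2)*(o + 4)*(o^2 + 8*o + 16) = (o - 2)*(o + 4)^2*(o + 4)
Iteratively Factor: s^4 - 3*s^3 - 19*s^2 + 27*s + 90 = (s - 5)*(s^3 + 2*s^2 - 9*s - 18) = (s - 5)*(s - 3)*(s^2 + 5*s + 6) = (s - 5)*(s - 3)*(s + 3)*(s + 2)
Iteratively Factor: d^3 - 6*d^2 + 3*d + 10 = (d - 5)*(d^2 - d - 2) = (d - 5)*(d + 1)*(d - 2)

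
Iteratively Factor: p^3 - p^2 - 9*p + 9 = (p + 3)*(p^2 - 4*p + 3) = (p - 3)*(p + 3)*(p - 1)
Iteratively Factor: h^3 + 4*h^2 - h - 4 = (h - 1)*(h^2 + 5*h + 4) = (h - 1)*(h + 4)*(h + 1)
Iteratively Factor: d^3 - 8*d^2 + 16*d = (d - 4)*(d^2 - 4*d) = (d - 4)^2*(d)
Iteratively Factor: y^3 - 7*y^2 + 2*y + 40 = (y - 5)*(y^2 - 2*y - 8) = (y - 5)*(y - 4)*(y + 2)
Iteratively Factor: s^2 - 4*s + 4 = (s - 2)*(s - 2)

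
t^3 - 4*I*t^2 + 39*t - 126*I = (t - 7*I)*(t - 3*I)*(t + 6*I)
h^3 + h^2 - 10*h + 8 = (h - 2)*(h - 1)*(h + 4)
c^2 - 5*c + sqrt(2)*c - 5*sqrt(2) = (c - 5)*(c + sqrt(2))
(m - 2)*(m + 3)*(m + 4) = m^3 + 5*m^2 - 2*m - 24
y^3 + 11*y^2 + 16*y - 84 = (y - 2)*(y + 6)*(y + 7)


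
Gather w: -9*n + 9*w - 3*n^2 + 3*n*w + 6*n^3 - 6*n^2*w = 6*n^3 - 3*n^2 - 9*n + w*(-6*n^2 + 3*n + 9)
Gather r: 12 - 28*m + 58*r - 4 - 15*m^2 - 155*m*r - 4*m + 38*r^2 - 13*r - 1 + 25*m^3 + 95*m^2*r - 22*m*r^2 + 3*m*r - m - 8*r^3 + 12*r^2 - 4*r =25*m^3 - 15*m^2 - 33*m - 8*r^3 + r^2*(50 - 22*m) + r*(95*m^2 - 152*m + 41) + 7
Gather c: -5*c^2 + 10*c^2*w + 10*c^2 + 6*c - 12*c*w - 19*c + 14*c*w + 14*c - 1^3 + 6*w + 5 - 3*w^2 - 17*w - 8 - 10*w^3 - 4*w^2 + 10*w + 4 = c^2*(10*w + 5) + c*(2*w + 1) - 10*w^3 - 7*w^2 - w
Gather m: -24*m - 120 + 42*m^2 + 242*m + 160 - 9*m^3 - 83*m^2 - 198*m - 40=-9*m^3 - 41*m^2 + 20*m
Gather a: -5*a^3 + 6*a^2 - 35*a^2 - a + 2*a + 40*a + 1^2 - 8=-5*a^3 - 29*a^2 + 41*a - 7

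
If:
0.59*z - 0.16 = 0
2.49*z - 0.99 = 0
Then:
No Solution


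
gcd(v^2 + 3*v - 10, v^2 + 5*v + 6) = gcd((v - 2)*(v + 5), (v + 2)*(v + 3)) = 1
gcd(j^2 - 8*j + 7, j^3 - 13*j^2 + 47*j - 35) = j^2 - 8*j + 7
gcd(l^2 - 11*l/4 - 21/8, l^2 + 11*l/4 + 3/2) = l + 3/4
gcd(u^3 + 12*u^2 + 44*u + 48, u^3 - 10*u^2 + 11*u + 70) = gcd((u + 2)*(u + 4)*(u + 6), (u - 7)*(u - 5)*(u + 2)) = u + 2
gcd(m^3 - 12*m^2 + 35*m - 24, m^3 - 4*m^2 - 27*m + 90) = m - 3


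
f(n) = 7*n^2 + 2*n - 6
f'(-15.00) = -208.00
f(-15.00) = 1539.00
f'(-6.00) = -82.00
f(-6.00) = 234.00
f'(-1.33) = -16.62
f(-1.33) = 3.72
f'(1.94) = 29.16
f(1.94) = 24.23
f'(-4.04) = -54.56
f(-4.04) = 100.17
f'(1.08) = 17.12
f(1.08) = 4.32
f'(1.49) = 22.86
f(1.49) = 12.52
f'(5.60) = 80.40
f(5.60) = 224.72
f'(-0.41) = -3.74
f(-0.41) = -5.64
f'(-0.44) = -4.16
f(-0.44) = -5.52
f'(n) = 14*n + 2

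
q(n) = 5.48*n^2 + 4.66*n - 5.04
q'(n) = 10.96*n + 4.66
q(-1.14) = -3.23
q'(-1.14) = -7.83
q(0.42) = -2.12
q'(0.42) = 9.26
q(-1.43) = -0.50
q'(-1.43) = -11.01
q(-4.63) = 90.86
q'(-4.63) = -46.08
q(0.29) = -3.23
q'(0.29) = 7.84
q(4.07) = 104.70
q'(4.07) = 49.27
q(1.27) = 9.72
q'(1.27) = 18.58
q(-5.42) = 130.69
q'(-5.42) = -54.74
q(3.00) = 58.26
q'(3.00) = 37.54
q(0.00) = -5.04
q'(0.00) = 4.66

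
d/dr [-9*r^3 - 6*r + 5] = -27*r^2 - 6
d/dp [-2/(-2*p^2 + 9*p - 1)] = 2*(9 - 4*p)/(2*p^2 - 9*p + 1)^2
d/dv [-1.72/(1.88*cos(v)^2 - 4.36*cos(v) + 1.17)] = (7.4992 - 6.4672*cos(v))*sin(v)/(1.88*cos(v)^2 - 4.36*cos(v) + 1.17)^2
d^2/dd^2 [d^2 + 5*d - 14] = 2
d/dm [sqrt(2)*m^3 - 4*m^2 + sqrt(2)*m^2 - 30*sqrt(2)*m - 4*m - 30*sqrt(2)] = 3*sqrt(2)*m^2 - 8*m + 2*sqrt(2)*m - 30*sqrt(2) - 4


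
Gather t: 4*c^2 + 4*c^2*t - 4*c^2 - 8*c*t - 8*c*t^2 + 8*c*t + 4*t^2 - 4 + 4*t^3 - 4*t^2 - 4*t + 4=-8*c*t^2 + 4*t^3 + t*(4*c^2 - 4)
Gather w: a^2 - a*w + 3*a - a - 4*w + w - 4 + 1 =a^2 + 2*a + w*(-a - 3) - 3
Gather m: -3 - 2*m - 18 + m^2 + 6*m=m^2 + 4*m - 21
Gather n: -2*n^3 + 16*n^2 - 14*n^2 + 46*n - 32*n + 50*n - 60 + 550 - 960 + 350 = -2*n^3 + 2*n^2 + 64*n - 120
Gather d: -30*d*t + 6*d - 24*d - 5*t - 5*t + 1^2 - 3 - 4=d*(-30*t - 18) - 10*t - 6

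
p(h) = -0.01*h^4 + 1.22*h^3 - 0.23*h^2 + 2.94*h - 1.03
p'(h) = -0.04*h^3 + 3.66*h^2 - 0.46*h + 2.94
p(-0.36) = -2.18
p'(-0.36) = 3.58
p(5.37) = 188.73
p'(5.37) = 99.82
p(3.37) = 51.67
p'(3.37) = 41.43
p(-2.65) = -33.63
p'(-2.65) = 30.61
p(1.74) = 9.72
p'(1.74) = 13.01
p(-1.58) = -11.12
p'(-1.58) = 12.96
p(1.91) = 12.11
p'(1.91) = 15.13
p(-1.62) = -11.65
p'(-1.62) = 13.46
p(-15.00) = -4720.63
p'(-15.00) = 968.34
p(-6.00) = -303.43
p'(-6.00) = 146.10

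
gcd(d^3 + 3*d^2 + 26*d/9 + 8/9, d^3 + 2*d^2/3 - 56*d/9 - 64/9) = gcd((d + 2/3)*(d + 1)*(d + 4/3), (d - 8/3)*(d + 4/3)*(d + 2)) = d + 4/3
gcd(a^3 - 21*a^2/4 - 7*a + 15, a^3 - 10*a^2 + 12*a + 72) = a^2 - 4*a - 12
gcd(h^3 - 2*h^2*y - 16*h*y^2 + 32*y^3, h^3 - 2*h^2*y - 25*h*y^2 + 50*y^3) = -h + 2*y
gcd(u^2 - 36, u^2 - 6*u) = u - 6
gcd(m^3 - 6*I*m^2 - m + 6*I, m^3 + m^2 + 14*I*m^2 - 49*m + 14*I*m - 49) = m + 1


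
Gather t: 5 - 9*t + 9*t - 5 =0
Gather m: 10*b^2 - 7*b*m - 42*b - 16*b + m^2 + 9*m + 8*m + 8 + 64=10*b^2 - 58*b + m^2 + m*(17 - 7*b) + 72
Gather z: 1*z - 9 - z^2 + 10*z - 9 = -z^2 + 11*z - 18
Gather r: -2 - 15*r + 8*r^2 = 8*r^2 - 15*r - 2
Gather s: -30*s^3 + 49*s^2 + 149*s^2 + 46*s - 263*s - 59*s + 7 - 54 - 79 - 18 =-30*s^3 + 198*s^2 - 276*s - 144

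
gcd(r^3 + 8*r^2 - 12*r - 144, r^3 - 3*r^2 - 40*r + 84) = r + 6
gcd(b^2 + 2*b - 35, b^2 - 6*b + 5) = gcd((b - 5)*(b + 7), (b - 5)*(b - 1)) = b - 5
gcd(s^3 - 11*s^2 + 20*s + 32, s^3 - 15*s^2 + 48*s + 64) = s^2 - 7*s - 8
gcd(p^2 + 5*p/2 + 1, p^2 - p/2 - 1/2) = p + 1/2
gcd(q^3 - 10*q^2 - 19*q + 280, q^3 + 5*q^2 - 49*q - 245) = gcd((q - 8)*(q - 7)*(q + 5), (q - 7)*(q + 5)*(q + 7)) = q^2 - 2*q - 35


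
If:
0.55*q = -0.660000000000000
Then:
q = -1.20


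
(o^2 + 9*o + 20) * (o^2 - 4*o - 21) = o^4 + 5*o^3 - 37*o^2 - 269*o - 420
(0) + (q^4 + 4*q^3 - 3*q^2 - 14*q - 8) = q^4 + 4*q^3 - 3*q^2 - 14*q - 8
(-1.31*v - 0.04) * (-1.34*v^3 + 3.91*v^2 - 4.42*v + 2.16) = 1.7554*v^4 - 5.0685*v^3 + 5.6338*v^2 - 2.6528*v - 0.0864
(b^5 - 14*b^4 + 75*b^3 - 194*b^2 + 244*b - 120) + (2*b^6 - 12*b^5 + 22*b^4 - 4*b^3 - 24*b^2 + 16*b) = 2*b^6 - 11*b^5 + 8*b^4 + 71*b^3 - 218*b^2 + 260*b - 120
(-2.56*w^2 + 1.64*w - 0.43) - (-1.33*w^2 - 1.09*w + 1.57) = -1.23*w^2 + 2.73*w - 2.0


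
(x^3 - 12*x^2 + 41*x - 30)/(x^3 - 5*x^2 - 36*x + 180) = (x - 1)/(x + 6)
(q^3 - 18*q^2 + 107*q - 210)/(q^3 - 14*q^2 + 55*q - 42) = (q - 5)/(q - 1)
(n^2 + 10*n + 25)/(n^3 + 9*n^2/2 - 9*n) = 2*(n^2 + 10*n + 25)/(n*(2*n^2 + 9*n - 18))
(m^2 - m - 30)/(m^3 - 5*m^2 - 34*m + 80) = (m - 6)/(m^2 - 10*m + 16)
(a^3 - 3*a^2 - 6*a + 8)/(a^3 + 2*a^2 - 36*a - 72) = (a^2 - 5*a + 4)/(a^2 - 36)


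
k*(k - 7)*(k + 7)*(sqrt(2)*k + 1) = sqrt(2)*k^4 + k^3 - 49*sqrt(2)*k^2 - 49*k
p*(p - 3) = p^2 - 3*p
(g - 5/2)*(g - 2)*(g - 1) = g^3 - 11*g^2/2 + 19*g/2 - 5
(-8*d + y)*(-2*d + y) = 16*d^2 - 10*d*y + y^2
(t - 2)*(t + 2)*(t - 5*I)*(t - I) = t^4 - 6*I*t^3 - 9*t^2 + 24*I*t + 20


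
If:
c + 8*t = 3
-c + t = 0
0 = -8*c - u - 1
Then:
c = 1/3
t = 1/3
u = -11/3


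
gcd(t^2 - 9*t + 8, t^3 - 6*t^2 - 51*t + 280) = t - 8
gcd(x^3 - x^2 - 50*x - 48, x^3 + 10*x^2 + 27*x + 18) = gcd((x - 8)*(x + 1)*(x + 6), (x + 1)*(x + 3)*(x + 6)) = x^2 + 7*x + 6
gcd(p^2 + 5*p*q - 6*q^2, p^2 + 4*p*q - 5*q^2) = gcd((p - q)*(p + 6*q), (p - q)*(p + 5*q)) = p - q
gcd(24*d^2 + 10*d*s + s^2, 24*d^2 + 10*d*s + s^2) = 24*d^2 + 10*d*s + s^2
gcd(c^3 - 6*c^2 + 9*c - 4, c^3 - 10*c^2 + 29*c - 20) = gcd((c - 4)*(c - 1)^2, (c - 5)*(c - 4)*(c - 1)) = c^2 - 5*c + 4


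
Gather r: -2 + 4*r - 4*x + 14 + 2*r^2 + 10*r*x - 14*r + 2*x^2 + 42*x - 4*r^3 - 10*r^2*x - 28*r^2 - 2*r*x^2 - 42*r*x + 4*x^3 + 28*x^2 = -4*r^3 + r^2*(-10*x - 26) + r*(-2*x^2 - 32*x - 10) + 4*x^3 + 30*x^2 + 38*x + 12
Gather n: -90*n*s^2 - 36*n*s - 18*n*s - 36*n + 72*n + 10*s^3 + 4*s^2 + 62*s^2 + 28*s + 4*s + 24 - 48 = n*(-90*s^2 - 54*s + 36) + 10*s^3 + 66*s^2 + 32*s - 24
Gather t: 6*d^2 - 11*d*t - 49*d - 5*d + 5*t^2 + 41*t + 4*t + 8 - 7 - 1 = 6*d^2 - 54*d + 5*t^2 + t*(45 - 11*d)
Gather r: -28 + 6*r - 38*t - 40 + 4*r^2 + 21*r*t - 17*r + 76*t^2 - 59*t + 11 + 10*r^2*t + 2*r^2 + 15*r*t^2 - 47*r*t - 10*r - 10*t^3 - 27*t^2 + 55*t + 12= r^2*(10*t + 6) + r*(15*t^2 - 26*t - 21) - 10*t^3 + 49*t^2 - 42*t - 45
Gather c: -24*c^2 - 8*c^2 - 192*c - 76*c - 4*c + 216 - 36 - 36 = -32*c^2 - 272*c + 144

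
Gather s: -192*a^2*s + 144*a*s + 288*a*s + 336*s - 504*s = s*(-192*a^2 + 432*a - 168)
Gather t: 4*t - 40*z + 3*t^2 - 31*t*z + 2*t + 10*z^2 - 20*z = 3*t^2 + t*(6 - 31*z) + 10*z^2 - 60*z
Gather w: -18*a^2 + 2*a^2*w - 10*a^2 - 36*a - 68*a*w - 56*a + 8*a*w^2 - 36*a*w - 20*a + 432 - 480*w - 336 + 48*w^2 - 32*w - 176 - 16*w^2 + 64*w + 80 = -28*a^2 - 112*a + w^2*(8*a + 32) + w*(2*a^2 - 104*a - 448)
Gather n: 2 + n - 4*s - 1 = n - 4*s + 1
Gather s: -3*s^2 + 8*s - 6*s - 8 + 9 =-3*s^2 + 2*s + 1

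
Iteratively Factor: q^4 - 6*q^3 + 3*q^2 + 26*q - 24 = (q + 2)*(q^3 - 8*q^2 + 19*q - 12) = (q - 1)*(q + 2)*(q^2 - 7*q + 12) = (q - 3)*(q - 1)*(q + 2)*(q - 4)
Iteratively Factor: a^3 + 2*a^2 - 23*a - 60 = (a + 3)*(a^2 - a - 20) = (a + 3)*(a + 4)*(a - 5)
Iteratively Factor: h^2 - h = (h)*(h - 1)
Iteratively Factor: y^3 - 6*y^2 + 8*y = (y - 2)*(y^2 - 4*y) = (y - 4)*(y - 2)*(y)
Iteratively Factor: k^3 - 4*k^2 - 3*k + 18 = (k - 3)*(k^2 - k - 6) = (k - 3)*(k + 2)*(k - 3)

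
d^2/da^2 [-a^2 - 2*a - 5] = -2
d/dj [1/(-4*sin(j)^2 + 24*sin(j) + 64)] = (sin(j) - 3)*cos(j)/(2*(sin(j) - 8)^2*(sin(j) + 2)^2)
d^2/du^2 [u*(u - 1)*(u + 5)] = 6*u + 8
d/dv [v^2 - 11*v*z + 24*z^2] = 2*v - 11*z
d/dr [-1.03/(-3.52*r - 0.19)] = -3.6256/(3.52*r + 0.19)^2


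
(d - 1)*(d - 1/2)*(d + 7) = d^3 + 11*d^2/2 - 10*d + 7/2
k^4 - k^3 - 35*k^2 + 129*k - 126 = (k - 3)^2*(k - 2)*(k + 7)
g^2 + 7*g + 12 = (g + 3)*(g + 4)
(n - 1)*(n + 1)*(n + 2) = n^3 + 2*n^2 - n - 2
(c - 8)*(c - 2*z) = c^2 - 2*c*z - 8*c + 16*z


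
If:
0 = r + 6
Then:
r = -6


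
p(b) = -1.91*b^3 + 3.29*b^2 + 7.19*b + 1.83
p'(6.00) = -159.61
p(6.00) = -249.15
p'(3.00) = -24.64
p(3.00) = 1.44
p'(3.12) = -28.06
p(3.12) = -1.72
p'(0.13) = 7.95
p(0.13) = 2.82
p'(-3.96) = -108.72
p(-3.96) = 143.56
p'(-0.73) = -0.67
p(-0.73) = -0.92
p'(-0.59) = 1.31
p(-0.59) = -0.87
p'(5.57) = -133.93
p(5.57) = -186.11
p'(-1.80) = -23.22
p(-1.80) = 10.69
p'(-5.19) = -181.30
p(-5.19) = 320.15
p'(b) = -5.73*b^2 + 6.58*b + 7.19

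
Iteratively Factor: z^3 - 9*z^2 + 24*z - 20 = (z - 2)*(z^2 - 7*z + 10) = (z - 5)*(z - 2)*(z - 2)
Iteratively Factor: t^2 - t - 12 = (t - 4)*(t + 3)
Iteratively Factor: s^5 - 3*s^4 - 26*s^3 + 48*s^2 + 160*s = (s)*(s^4 - 3*s^3 - 26*s^2 + 48*s + 160) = s*(s + 4)*(s^3 - 7*s^2 + 2*s + 40) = s*(s + 2)*(s + 4)*(s^2 - 9*s + 20) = s*(s - 5)*(s + 2)*(s + 4)*(s - 4)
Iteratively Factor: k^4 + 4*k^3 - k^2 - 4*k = (k + 4)*(k^3 - k) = k*(k + 4)*(k^2 - 1) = k*(k - 1)*(k + 4)*(k + 1)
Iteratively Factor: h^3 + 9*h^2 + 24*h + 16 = (h + 1)*(h^2 + 8*h + 16) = (h + 1)*(h + 4)*(h + 4)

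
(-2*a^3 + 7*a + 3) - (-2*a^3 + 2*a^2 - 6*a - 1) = -2*a^2 + 13*a + 4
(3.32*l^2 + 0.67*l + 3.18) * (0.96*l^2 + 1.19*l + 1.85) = 3.1872*l^4 + 4.594*l^3 + 9.9921*l^2 + 5.0237*l + 5.883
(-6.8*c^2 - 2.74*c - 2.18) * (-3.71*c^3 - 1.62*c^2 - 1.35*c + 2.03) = 25.228*c^5 + 21.1814*c^4 + 21.7066*c^3 - 6.5734*c^2 - 2.6192*c - 4.4254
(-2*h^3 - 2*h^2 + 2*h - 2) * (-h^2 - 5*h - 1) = 2*h^5 + 12*h^4 + 10*h^3 - 6*h^2 + 8*h + 2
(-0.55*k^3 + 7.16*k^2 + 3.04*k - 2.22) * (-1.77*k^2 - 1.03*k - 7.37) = 0.9735*k^5 - 12.1067*k^4 - 8.7021*k^3 - 51.971*k^2 - 20.1182*k + 16.3614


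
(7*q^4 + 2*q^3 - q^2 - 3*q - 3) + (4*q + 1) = 7*q^4 + 2*q^3 - q^2 + q - 2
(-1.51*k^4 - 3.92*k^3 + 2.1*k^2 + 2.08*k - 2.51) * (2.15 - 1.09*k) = 1.6459*k^5 + 1.0263*k^4 - 10.717*k^3 + 2.2478*k^2 + 7.2079*k - 5.3965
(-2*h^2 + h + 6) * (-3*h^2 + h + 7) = 6*h^4 - 5*h^3 - 31*h^2 + 13*h + 42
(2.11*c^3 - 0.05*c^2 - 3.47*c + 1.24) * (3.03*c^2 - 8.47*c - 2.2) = 6.3933*c^5 - 18.0232*c^4 - 14.7326*c^3 + 33.2581*c^2 - 2.8688*c - 2.728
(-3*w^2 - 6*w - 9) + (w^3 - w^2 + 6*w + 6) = w^3 - 4*w^2 - 3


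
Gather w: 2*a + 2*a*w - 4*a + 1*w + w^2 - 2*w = -2*a + w^2 + w*(2*a - 1)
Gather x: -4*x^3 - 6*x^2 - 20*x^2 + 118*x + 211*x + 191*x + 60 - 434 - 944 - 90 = -4*x^3 - 26*x^2 + 520*x - 1408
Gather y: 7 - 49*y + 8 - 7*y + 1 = 16 - 56*y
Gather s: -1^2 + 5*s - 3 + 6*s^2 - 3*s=6*s^2 + 2*s - 4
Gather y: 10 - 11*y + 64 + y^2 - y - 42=y^2 - 12*y + 32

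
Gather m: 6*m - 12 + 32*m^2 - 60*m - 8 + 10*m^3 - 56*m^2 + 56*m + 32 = 10*m^3 - 24*m^2 + 2*m + 12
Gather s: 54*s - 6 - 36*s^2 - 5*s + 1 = -36*s^2 + 49*s - 5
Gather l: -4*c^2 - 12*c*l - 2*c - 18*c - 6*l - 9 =-4*c^2 - 20*c + l*(-12*c - 6) - 9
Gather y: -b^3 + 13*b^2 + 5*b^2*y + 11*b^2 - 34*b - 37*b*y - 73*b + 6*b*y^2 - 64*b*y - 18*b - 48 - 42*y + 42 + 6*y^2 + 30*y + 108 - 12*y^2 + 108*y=-b^3 + 24*b^2 - 125*b + y^2*(6*b - 6) + y*(5*b^2 - 101*b + 96) + 102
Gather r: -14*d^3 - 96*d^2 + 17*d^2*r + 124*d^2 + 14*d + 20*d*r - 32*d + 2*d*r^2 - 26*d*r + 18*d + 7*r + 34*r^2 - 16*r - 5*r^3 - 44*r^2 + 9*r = -14*d^3 + 28*d^2 - 5*r^3 + r^2*(2*d - 10) + r*(17*d^2 - 6*d)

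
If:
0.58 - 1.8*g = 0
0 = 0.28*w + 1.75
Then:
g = 0.32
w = -6.25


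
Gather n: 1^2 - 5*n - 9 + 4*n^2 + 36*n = 4*n^2 + 31*n - 8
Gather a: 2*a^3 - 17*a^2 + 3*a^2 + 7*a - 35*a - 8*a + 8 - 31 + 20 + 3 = 2*a^3 - 14*a^2 - 36*a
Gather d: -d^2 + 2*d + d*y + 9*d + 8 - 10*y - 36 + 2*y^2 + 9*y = -d^2 + d*(y + 11) + 2*y^2 - y - 28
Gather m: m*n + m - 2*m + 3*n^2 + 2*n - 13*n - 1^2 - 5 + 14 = m*(n - 1) + 3*n^2 - 11*n + 8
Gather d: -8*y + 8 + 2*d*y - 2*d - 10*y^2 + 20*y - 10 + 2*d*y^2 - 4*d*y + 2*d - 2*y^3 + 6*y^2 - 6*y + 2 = d*(2*y^2 - 2*y) - 2*y^3 - 4*y^2 + 6*y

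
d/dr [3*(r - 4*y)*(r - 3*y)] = 6*r - 21*y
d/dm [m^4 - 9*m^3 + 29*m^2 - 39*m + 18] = 4*m^3 - 27*m^2 + 58*m - 39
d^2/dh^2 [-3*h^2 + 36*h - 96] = -6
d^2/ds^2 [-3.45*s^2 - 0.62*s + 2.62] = -6.90000000000000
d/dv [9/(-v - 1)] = 9/(v + 1)^2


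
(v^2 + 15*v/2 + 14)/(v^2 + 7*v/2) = (v + 4)/v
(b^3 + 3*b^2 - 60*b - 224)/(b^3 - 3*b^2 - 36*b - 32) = (b + 7)/(b + 1)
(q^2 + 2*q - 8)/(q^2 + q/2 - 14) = 2*(q - 2)/(2*q - 7)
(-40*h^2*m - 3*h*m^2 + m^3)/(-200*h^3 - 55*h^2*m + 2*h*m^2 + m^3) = m/(5*h + m)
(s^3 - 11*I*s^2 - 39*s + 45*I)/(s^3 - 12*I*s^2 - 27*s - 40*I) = (s^2 - 6*I*s - 9)/(s^2 - 7*I*s + 8)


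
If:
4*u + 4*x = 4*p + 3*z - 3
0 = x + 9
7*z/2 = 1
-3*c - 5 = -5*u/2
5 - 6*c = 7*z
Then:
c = 1/2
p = -821/140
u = 13/5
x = -9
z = 2/7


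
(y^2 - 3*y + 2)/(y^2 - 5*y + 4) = (y - 2)/(y - 4)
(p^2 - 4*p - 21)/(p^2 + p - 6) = (p - 7)/(p - 2)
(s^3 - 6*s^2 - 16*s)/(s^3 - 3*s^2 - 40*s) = (s + 2)/(s + 5)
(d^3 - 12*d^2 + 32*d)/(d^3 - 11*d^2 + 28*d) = (d - 8)/(d - 7)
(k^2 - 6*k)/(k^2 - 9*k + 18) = k/(k - 3)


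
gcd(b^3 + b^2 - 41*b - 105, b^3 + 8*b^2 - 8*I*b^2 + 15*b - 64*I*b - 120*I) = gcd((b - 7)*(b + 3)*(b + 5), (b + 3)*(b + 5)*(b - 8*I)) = b^2 + 8*b + 15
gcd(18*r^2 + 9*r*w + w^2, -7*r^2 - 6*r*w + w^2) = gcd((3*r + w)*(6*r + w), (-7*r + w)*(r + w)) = 1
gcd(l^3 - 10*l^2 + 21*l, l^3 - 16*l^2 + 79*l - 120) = l - 3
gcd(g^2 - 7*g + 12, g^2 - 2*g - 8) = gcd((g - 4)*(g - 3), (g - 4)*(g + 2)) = g - 4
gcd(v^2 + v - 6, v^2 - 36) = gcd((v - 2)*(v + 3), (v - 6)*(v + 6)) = 1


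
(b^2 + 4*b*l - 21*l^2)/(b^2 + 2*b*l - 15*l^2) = (b + 7*l)/(b + 5*l)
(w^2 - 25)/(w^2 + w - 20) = (w - 5)/(w - 4)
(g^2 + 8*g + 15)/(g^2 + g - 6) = (g + 5)/(g - 2)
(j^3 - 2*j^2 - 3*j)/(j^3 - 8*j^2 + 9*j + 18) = j/(j - 6)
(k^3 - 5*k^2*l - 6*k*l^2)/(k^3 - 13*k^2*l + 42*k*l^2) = (k + l)/(k - 7*l)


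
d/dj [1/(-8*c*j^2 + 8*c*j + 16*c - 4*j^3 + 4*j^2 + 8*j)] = (4*c*j - 2*c + 3*j^2 - 2*j - 2)/(4*(-2*c*j^2 + 2*c*j + 4*c - j^3 + j^2 + 2*j)^2)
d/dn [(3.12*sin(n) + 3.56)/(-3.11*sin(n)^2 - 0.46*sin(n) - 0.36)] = (9.7032*sin(n)^2 + 22.1432*sin(n) + 0.5144)*cos(n)/(9.6721*sin(n)^4 + 2.8612*sin(n)^3 + 2.4508*sin(n)^2 + 0.3312*sin(n) + 0.1296)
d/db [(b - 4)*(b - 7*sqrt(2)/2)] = 2*b - 7*sqrt(2)/2 - 4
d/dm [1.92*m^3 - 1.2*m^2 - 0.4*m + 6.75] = 5.76*m^2 - 2.4*m - 0.4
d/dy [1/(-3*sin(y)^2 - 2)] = 12*sin(2*y)/(7 - 3*cos(2*y))^2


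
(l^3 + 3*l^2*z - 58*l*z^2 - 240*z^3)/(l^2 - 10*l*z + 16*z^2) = (-l^2 - 11*l*z - 30*z^2)/(-l + 2*z)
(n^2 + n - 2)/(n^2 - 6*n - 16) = (n - 1)/(n - 8)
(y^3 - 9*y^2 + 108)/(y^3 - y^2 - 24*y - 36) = (y - 6)/(y + 2)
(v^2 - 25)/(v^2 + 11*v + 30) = (v - 5)/(v + 6)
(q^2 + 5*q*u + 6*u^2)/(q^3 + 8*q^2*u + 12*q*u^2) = (q + 3*u)/(q*(q + 6*u))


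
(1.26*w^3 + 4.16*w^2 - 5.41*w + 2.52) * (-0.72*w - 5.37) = -0.9072*w^4 - 9.7614*w^3 - 18.444*w^2 + 27.2373*w - 13.5324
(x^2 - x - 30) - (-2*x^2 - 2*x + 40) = 3*x^2 + x - 70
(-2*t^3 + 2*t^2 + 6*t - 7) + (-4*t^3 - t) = -6*t^3 + 2*t^2 + 5*t - 7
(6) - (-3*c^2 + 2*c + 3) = 3*c^2 - 2*c + 3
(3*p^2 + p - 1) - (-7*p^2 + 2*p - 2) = 10*p^2 - p + 1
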